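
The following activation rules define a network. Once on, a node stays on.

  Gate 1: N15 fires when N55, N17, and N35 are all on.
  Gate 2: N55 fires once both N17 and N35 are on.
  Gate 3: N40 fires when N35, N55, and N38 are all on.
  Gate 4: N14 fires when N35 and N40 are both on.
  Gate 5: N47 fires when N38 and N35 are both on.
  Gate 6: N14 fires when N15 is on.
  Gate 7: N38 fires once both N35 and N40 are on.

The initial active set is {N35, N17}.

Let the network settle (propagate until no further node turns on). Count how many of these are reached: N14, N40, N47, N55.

Gate 2: N17 and N35 on → N55 on.
Gate 1: N55, N17, and N35 on → N15 on.
Gate 6: N15 on → N14 on.
N14: reached.
N40 would need N35, N55, and N38 (Gate 3), but N38 never turns on.
N47 would need N38 and N35 (Gate 5), but N38 never turns on.
N55: reached.
Reached: N14 and N55 — 2 of the 4.

2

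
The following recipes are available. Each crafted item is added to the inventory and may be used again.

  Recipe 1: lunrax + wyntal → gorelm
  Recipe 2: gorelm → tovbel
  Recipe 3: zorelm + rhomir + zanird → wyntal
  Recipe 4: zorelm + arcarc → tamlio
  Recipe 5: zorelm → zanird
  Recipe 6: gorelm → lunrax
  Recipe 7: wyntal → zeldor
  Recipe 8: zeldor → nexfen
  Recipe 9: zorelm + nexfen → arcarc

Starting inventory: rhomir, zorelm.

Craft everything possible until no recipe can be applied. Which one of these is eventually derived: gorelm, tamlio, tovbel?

tamlio

zorelm → zanird (Recipe 5).
zorelm + rhomir + zanird → wyntal (Recipe 3).
Using Recipe 7, wyntal makes zeldor.
zeldor → nexfen (Recipe 8).
zorelm + nexfen → arcarc (Recipe 9).
Using Recipe 4, zorelm and arcarc make tamlio.
gorelm would need lunrax and wyntal (Recipe 1), but lunrax is never obtained. tovbel would need gorelm (Recipe 2), but gorelm is never obtained.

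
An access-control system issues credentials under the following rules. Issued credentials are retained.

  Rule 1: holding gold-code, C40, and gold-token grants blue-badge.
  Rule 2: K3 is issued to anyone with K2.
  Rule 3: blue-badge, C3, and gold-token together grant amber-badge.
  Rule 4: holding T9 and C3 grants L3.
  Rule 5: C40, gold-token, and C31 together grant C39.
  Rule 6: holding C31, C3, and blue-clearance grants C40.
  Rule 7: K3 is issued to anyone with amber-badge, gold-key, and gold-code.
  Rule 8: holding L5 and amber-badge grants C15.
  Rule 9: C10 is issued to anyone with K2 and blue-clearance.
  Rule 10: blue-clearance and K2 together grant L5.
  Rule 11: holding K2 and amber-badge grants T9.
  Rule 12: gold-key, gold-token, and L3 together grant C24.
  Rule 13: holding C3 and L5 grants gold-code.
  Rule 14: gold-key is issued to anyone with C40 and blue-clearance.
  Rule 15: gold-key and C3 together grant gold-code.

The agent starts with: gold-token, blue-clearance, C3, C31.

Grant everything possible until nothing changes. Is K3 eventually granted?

Holding C31, C3, and blue-clearance grants C40 (Rule 6).
Holding C40 and blue-clearance grants gold-key (Rule 14).
Holding gold-key and C3 grants gold-code (Rule 15).
Holding gold-code, C40, and gold-token grants blue-badge (Rule 1).
Holding blue-badge, C3, and gold-token grants amber-badge (Rule 3).
Holding amber-badge, gold-key, and gold-code grants K3 (Rule 7).

Yes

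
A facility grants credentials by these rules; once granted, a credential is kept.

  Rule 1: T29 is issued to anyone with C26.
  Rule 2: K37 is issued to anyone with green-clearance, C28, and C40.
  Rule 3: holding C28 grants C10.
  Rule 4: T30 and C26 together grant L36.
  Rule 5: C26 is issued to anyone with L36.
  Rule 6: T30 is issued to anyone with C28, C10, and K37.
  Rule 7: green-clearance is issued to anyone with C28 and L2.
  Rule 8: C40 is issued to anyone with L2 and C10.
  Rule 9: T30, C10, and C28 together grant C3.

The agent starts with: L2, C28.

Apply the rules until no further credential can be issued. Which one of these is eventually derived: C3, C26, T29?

C3

Holding C28 and L2 grants green-clearance (Rule 7).
Holding C28 grants C10 (Rule 3).
Holding L2 and C10 grants C40 (Rule 8).
Holding green-clearance, C28, and C40 grants K37 (Rule 2).
Holding C28, C10, and K37 grants T30 (Rule 6).
Holding T30, C10, and C28 grants C3 (Rule 9).
C26 would need L36 (Rule 5), but L36 is never granted. T29 would need C26 (Rule 1), but C26 is never granted.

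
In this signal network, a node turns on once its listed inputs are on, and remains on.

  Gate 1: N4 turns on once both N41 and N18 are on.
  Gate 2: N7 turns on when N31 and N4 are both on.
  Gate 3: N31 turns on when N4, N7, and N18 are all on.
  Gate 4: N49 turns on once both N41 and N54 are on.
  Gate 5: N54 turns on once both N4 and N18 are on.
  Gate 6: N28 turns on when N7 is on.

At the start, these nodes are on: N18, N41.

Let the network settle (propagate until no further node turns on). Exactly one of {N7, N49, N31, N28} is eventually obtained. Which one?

Gate 1: N41 and N18 on → N4 on.
N4 and N18 are on, so N54 turns on (Gate 5).
N41 and N54 are on, so N49 turns on (Gate 4).
N28 would need N7 (Gate 6), but N7 never turns on. N31 would need N4, N7, and N18 (Gate 3), but N7 never turns on. N7 would need N31 and N4 (Gate 2), but N31 never turns on.

N49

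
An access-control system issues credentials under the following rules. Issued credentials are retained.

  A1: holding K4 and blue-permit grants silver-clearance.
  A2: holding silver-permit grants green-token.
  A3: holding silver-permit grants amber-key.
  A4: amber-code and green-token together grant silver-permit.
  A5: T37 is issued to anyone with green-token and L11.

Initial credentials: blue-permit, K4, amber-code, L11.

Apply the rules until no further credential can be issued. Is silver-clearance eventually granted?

Yes

Holding K4 and blue-permit grants silver-clearance (A1).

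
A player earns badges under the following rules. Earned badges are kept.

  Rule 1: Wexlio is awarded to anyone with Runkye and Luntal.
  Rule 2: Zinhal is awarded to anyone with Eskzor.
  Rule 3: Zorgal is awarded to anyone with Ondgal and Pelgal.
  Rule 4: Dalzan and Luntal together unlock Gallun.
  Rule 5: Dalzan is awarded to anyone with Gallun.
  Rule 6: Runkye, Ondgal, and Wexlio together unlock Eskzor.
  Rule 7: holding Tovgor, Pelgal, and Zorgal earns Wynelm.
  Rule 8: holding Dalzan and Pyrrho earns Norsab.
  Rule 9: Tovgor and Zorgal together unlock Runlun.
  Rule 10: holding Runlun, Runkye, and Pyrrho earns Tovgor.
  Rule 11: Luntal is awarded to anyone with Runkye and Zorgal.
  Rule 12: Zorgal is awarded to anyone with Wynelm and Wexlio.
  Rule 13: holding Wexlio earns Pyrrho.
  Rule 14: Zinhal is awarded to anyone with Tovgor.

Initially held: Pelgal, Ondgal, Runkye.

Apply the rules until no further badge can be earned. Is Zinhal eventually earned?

With Ondgal and Pelgal, Zorgal is earned (Rule 3).
With Runkye and Zorgal, Luntal is earned (Rule 11).
With Runkye and Luntal, Wexlio is earned (Rule 1).
With Runkye, Ondgal, and Wexlio, Eskzor is earned (Rule 6).
With Eskzor, Zinhal is earned (Rule 2).

Yes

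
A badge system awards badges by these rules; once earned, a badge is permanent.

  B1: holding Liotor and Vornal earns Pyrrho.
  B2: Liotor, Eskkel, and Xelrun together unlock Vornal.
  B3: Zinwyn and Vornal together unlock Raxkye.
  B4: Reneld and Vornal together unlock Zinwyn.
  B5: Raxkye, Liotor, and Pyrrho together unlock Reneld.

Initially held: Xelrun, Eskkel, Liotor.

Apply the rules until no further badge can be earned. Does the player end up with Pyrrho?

Yes

With Liotor, Eskkel, and Xelrun, Vornal is earned (B2).
With Liotor and Vornal, Pyrrho is earned (B1).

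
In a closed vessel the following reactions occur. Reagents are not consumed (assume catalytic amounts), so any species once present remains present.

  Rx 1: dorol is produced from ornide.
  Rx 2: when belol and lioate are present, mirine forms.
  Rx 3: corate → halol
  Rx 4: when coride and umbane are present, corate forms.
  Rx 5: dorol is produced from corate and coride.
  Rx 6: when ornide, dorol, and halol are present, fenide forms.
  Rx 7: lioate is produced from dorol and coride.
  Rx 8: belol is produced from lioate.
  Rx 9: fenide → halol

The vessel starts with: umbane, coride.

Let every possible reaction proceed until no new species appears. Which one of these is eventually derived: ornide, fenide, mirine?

coride and umbane present → corate forms (Rx 4).
corate and coride present → dorol forms (Rx 5).
dorol and coride present → lioate forms (Rx 7).
lioate present → belol forms (Rx 8).
belol and lioate present → mirine forms (Rx 2).
fenide would need ornide, dorol, and halol (Rx 6), but ornide never forms. No rule produces ornide, and it is not given.

mirine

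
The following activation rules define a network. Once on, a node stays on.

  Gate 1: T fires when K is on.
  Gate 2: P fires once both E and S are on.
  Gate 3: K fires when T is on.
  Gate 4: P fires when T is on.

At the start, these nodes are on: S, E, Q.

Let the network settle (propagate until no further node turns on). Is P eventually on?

E and S are on, so P fires (Gate 2).

Yes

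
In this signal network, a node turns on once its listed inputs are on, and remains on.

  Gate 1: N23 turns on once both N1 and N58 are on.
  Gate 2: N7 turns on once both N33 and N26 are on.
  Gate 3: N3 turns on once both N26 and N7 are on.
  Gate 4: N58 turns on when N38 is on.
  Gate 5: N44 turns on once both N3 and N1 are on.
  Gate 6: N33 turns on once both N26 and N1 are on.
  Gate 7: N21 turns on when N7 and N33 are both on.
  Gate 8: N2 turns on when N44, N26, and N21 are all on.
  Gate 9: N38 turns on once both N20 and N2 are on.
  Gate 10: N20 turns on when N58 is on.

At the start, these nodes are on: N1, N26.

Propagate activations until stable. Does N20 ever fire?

N20 would need N58 (Gate 10), but N58 never turns on.

No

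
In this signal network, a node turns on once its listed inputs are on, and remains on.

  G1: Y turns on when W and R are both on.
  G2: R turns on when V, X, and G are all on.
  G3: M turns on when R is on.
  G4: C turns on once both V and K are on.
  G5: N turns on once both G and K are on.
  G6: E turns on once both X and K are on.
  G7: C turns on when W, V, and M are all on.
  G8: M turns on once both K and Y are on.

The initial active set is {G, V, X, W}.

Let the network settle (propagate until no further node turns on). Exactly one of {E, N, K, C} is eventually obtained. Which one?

V, X, and G are on, so R turns on (G2).
G3: R on → M on.
G7: W, V, and M on → C on.
E would need X and K (G6), but K never turns on. N would need G and K (G5), but K never turns on. No rule produces K, and it is not given.

C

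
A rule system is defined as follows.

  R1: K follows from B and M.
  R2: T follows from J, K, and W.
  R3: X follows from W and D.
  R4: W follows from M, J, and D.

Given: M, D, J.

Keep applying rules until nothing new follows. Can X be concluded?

Yes

From M, J, and D, R4 gives W.
From W and D, R3 gives X.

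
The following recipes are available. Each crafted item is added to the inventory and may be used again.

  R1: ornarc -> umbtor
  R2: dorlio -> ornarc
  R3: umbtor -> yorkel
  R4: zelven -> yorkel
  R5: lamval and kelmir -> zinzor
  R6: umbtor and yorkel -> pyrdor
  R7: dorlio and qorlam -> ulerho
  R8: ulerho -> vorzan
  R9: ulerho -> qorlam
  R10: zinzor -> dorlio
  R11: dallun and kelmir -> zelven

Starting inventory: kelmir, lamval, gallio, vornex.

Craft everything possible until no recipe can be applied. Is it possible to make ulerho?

No

ulerho would need dorlio and qorlam (R7), but qorlam is never obtained.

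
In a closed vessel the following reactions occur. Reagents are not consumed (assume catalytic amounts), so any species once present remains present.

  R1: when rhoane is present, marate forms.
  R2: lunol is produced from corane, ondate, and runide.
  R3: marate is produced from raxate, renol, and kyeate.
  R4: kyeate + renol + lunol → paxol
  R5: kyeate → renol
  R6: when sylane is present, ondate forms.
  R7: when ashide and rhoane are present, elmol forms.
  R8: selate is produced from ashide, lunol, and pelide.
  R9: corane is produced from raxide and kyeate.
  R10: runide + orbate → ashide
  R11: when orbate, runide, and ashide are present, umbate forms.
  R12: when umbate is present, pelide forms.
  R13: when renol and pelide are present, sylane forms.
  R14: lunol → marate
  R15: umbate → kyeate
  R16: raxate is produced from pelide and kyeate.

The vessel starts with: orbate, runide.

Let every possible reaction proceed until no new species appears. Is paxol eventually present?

No

paxol would need kyeate, renol, and lunol (R4), but lunol never forms.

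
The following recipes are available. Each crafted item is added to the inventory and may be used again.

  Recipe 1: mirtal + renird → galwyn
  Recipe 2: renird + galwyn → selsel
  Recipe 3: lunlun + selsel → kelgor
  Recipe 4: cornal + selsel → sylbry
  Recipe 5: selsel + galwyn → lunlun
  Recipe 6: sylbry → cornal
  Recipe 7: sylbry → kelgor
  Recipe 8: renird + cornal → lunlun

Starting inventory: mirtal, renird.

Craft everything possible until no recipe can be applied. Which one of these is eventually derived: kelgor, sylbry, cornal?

mirtal + renird → galwyn (Recipe 1).
Using Recipe 2, renird and galwyn make selsel.
Using Recipe 5, selsel and galwyn make lunlun.
lunlun + selsel → kelgor (Recipe 3).
cornal would need sylbry (Recipe 6), but sylbry is never obtained. sylbry would need cornal and selsel (Recipe 4), but cornal is never obtained.

kelgor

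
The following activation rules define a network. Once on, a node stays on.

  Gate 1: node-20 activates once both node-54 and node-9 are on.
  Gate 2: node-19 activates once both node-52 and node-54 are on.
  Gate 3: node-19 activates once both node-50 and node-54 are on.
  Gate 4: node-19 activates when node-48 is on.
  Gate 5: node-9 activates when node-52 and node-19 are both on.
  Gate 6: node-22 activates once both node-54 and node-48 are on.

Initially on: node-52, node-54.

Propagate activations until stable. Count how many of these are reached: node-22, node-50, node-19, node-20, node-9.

3

Gate 2: node-52 and node-54 on → node-19 on.
node-52 and node-19 are on, so node-9 activates (Gate 5).
node-54 and node-9 are on, so node-20 activates (Gate 1).
node-22 would need node-54 and node-48 (Gate 6), but node-48 never turns on.
No rule produces node-50, and it is not given.
node-19: reached.
node-20: reached.
node-9: reached.
Reached: node-19, node-20, and node-9 — 3 of the 5.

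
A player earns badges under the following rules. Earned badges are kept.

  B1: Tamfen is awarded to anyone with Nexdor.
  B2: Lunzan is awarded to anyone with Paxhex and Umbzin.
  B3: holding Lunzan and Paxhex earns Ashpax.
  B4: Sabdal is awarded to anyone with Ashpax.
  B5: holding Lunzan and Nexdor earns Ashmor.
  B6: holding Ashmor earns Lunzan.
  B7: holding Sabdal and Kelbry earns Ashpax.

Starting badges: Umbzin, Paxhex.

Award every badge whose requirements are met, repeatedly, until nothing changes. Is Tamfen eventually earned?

Tamfen would need Nexdor (B1), but Nexdor is never earned.

No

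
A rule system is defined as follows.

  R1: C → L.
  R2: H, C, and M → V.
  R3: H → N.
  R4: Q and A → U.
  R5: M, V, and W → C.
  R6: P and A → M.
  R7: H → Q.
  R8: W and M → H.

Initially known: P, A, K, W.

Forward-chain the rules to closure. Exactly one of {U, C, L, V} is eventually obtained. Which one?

P and A hold, so M follows (R6).
W and M hold, so H follows (R8).
From H, R7 gives Q.
From Q and A, R4 gives U.
L would need C (R1), but C is never established. C would need M, V, and W (R5), but V is never established. V would need H, C, and M (R2), but C is never established.

U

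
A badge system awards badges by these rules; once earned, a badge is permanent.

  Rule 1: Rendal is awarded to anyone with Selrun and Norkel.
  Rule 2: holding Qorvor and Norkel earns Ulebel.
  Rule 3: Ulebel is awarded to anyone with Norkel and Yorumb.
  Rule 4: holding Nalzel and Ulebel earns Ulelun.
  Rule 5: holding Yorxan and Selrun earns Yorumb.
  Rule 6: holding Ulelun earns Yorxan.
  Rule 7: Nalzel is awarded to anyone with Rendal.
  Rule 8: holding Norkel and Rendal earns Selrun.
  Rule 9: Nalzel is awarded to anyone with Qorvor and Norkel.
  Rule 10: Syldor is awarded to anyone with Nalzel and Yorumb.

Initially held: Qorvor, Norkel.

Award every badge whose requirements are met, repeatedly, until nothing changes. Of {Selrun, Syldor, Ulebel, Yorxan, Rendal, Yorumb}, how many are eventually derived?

2

With Qorvor and Norkel, Nalzel is earned (Rule 9).
With Qorvor and Norkel, Ulebel is earned (Rule 2).
With Nalzel and Ulebel, Ulelun is earned (Rule 4).
With Ulelun, Yorxan is earned (Rule 6).
Selrun would need Norkel and Rendal (Rule 8), but Rendal is never earned.
Syldor would need Nalzel and Yorumb (Rule 10), but Yorumb is never earned.
Ulebel: reached.
Yorxan: reached.
Rendal would need Selrun and Norkel (Rule 1), but Selrun is never earned.
Yorumb would need Yorxan and Selrun (Rule 5), but Selrun is never earned.
Reached: Ulebel and Yorxan — 2 of the 6.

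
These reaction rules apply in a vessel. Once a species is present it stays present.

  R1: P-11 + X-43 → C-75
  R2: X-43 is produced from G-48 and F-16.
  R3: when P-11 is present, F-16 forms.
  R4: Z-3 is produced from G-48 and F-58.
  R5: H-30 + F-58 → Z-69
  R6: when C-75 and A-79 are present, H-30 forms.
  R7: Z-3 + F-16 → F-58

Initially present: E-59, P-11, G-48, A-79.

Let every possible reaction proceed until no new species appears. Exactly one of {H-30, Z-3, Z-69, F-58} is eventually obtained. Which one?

H-30

P-11 present → F-16 forms (R3).
G-48 and F-16 present → X-43 forms (R2).
P-11 and X-43 present → C-75 forms (R1).
C-75 and A-79 present → H-30 forms (R6).
Z-69 would need H-30 and F-58 (R5), but F-58 never forms. Z-3 would need G-48 and F-58 (R4), but F-58 never forms. F-58 would need Z-3 and F-16 (R7), but Z-3 never forms.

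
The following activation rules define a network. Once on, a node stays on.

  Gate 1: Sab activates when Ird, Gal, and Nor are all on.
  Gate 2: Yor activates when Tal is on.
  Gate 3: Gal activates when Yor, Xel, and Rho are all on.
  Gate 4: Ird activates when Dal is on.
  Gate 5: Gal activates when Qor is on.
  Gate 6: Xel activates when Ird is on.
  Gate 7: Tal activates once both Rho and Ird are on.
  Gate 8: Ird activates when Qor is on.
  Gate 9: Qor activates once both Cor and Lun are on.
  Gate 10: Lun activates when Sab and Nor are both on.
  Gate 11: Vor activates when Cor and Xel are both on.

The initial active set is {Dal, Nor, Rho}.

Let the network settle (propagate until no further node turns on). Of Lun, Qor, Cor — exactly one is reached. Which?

Lun

Gate 4: Dal on → Ird on.
Gate 7: Rho and Ird on → Tal on.
Ird is on, so Xel activates (Gate 6).
Tal is on, so Yor activates (Gate 2).
Yor, Xel, and Rho are on, so Gal activates (Gate 3).
Ird, Gal, and Nor are on, so Sab activates (Gate 1).
Sab and Nor are on, so Lun activates (Gate 10).
No rule produces Cor, and it is not given. Qor would need Cor and Lun (Gate 9), but Cor never turns on.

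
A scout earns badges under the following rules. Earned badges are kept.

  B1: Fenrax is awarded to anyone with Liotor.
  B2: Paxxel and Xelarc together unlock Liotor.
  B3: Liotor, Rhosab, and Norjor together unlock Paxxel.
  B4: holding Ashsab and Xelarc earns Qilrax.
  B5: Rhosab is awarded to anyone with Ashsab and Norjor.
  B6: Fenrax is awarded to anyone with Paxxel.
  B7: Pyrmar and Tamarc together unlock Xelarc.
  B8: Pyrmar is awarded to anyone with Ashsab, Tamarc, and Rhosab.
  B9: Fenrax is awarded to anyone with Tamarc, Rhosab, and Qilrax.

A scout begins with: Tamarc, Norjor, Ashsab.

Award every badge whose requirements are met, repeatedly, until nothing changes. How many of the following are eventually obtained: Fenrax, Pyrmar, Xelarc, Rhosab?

With Ashsab and Norjor, Rhosab is earned (B5).
With Ashsab, Tamarc, and Rhosab, Pyrmar is earned (B8).
With Pyrmar and Tamarc, Xelarc is earned (B7).
With Ashsab and Xelarc, Qilrax is earned (B4).
With Tamarc, Rhosab, and Qilrax, Fenrax is earned (B9).
Fenrax: reached.
Pyrmar: reached.
Xelarc: reached.
Rhosab: reached.
All 4 are reached.

4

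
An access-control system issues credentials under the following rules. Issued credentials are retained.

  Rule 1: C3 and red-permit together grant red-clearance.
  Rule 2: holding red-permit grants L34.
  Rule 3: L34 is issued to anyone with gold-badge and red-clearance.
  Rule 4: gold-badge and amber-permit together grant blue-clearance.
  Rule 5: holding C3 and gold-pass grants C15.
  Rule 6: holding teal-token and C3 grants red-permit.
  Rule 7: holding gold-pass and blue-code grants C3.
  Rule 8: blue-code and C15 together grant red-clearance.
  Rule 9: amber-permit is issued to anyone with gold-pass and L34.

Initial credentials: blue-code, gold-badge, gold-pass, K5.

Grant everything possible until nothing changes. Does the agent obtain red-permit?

No

red-permit would need teal-token and C3 (Rule 6), but teal-token is never granted.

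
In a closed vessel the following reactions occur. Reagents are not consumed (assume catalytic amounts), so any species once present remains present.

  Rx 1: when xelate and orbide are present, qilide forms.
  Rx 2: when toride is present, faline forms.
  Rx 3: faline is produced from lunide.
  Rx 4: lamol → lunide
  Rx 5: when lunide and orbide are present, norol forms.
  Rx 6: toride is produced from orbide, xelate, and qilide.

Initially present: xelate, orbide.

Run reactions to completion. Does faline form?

xelate and orbide present → qilide forms (Rx 1).
orbide, xelate, and qilide present → toride forms (Rx 6).
toride present → faline forms (Rx 2).

Yes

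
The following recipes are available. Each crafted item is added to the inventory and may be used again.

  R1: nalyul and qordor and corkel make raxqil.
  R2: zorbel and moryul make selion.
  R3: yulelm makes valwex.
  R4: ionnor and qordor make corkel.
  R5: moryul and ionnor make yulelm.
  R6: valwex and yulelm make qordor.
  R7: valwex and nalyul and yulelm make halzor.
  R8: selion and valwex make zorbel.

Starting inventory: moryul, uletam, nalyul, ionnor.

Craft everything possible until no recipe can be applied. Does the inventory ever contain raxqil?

Yes

moryul and ionnor → yulelm (R5).
Using R3, yulelm makes valwex.
valwex and yulelm → qordor (R6).
ionnor and qordor → corkel (R4).
Using R1, nalyul, qordor, and corkel make raxqil.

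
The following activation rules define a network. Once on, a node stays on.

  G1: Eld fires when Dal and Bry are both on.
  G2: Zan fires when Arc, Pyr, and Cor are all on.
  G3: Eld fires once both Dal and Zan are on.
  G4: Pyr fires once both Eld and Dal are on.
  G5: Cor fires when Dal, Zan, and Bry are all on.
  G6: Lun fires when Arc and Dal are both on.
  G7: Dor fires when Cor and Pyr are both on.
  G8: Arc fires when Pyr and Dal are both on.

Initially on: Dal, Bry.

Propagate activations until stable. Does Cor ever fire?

No

Cor would need Dal, Zan, and Bry (G5), but Zan never turns on.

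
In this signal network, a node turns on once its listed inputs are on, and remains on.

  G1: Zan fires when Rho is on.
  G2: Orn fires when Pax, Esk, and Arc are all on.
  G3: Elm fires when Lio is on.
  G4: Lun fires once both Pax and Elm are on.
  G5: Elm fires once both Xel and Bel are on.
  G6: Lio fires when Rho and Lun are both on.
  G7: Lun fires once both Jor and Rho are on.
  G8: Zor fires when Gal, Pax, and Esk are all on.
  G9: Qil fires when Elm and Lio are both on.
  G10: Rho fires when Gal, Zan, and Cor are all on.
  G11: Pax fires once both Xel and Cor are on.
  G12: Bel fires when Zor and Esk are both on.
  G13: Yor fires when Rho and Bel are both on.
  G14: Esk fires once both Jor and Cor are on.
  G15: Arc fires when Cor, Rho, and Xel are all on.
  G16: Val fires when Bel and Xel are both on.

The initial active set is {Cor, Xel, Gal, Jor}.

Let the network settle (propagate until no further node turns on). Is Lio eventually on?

Lio would need Rho and Lun (G6), but Rho never turns on.

No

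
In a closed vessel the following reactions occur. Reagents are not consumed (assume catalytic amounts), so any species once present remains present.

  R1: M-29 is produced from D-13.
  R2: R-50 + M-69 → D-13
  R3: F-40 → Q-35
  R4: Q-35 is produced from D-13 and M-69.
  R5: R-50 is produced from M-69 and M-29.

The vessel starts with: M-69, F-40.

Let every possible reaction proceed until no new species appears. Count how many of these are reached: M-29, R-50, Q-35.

F-40 present → Q-35 forms (R3).
M-29 would need D-13 (R1), but D-13 never forms.
R-50 would need M-69 and M-29 (R5), but M-29 never forms.
Q-35: reached.
Reached: Q-35 — 1 of the 3.

1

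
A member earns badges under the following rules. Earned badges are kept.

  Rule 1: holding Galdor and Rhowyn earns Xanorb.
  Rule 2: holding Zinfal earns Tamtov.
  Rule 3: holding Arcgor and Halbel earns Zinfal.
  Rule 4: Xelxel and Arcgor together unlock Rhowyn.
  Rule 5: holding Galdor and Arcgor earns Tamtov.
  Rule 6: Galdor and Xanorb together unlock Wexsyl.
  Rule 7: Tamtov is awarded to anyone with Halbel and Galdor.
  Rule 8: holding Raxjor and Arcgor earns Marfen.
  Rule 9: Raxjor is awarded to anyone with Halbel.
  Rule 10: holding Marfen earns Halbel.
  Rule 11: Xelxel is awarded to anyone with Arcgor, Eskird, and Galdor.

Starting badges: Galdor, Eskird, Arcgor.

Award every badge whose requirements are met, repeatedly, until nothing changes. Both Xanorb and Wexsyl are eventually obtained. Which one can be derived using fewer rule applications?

Xanorb: With Arcgor, Eskird, and Galdor, Xelxel is earned (Rule 11). With Xelxel and Arcgor, Rhowyn is earned (Rule 4). With Galdor and Rhowyn, Xanorb is earned (Rule 1). [3 rule applications]
Wexsyl: With Arcgor, Eskird, and Galdor, Xelxel is earned (Rule 11). With Xelxel and Arcgor, Rhowyn is earned (Rule 4). With Galdor and Rhowyn, Xanorb is earned (Rule 1). With Galdor and Xanorb, Wexsyl is earned (Rule 6). [4 rule applications]
Xanorb needs fewer.

Xanorb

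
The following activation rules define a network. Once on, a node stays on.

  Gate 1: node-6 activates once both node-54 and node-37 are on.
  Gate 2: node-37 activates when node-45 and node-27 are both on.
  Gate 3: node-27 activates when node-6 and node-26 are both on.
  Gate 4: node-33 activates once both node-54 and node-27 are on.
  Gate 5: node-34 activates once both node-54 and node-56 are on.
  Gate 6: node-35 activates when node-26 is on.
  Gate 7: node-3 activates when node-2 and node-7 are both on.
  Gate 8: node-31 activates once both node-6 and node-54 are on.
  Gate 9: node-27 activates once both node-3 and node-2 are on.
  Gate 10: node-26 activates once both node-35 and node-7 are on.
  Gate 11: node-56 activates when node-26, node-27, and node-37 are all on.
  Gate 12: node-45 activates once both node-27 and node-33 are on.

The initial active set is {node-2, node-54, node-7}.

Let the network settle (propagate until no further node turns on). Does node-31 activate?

Gate 7: node-2 and node-7 on → node-3 on.
node-3 and node-2 are on, so node-27 activates (Gate 9).
node-54 and node-27 are on, so node-33 activates (Gate 4).
Gate 12: node-27 and node-33 on → node-45 on.
node-45 and node-27 are on, so node-37 activates (Gate 2).
Gate 1: node-54 and node-37 on → node-6 on.
Gate 8: node-6 and node-54 on → node-31 on.

Yes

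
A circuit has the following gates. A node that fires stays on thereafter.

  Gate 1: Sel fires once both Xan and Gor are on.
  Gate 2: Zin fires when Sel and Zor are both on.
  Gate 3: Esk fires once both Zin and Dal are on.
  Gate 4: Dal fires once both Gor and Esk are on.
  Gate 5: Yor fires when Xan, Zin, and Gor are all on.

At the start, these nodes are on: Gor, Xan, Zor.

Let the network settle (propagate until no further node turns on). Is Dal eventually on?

Dal would need Gor and Esk (Gate 4), but Esk never turns on.

No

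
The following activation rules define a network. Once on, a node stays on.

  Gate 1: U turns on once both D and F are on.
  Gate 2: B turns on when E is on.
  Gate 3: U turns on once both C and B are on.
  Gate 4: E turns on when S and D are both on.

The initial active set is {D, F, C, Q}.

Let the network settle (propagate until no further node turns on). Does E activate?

No

E would need S and D (Gate 4), but S never turns on.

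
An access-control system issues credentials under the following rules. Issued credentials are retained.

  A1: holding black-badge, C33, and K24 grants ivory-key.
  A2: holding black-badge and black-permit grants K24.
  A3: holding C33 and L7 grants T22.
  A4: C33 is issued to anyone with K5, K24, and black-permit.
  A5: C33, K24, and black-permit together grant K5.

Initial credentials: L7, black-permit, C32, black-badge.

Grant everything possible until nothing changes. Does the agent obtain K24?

Holding black-badge and black-permit grants K24 (A2).

Yes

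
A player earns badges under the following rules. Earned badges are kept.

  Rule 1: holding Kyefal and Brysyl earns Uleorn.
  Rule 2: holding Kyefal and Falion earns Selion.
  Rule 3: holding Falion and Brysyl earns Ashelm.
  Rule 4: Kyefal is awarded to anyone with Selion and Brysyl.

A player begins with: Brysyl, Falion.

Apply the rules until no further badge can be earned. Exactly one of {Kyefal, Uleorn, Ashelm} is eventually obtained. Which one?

Ashelm

With Falion and Brysyl, Ashelm is earned (Rule 3).
Uleorn would need Kyefal and Brysyl (Rule 1), but Kyefal is never earned. Kyefal would need Selion and Brysyl (Rule 4), but Selion is never earned.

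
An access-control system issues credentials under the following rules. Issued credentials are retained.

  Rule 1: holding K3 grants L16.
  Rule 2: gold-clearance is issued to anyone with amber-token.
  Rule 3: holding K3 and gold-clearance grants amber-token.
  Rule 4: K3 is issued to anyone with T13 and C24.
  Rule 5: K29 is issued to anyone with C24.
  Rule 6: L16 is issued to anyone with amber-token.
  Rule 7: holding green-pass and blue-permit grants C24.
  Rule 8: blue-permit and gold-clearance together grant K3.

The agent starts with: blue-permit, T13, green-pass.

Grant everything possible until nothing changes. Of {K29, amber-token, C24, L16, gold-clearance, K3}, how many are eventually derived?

Holding green-pass and blue-permit grants C24 (Rule 7).
Holding T13 and C24 grants K3 (Rule 4).
Holding C24 grants K29 (Rule 5).
Holding K3 grants L16 (Rule 1).
K29: reached.
amber-token would need K3 and gold-clearance (Rule 3), but gold-clearance is never granted.
C24: reached.
L16: reached.
gold-clearance would need amber-token (Rule 2), but amber-token is never granted.
K3: reached.
Reached: K29, C24, L16, and K3 — 4 of the 6.

4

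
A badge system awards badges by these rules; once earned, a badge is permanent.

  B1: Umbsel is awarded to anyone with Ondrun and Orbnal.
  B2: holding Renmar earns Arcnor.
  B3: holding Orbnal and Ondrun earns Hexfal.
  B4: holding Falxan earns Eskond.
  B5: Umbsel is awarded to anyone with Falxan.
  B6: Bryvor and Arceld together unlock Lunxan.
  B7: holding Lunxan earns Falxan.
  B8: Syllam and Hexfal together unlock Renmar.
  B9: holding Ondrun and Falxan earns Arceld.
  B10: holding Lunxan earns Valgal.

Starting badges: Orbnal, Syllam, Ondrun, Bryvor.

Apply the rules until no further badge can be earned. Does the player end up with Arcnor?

With Orbnal and Ondrun, Hexfal is earned (B3).
With Syllam and Hexfal, Renmar is earned (B8).
With Renmar, Arcnor is earned (B2).

Yes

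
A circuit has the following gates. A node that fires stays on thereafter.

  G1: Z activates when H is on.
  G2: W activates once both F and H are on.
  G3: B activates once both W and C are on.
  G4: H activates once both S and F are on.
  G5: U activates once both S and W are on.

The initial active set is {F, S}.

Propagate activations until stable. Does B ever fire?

No

B would need W and C (G3), but C never turns on.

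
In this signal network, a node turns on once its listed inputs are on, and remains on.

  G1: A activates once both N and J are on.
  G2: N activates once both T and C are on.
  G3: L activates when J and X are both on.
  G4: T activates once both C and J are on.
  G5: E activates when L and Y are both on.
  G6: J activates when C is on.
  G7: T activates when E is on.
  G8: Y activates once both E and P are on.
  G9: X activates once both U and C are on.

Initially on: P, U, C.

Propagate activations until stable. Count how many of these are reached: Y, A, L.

G9: U and C on → X on.
G6: C on → J on.
G4: C and J on → T on.
J and X are on, so L activates (G3).
G2: T and C on → N on.
N and J are on, so A activates (G1).
Y would need E and P (G8), but E never turns on.
A: reached.
L: reached.
Reached: A and L — 2 of the 3.

2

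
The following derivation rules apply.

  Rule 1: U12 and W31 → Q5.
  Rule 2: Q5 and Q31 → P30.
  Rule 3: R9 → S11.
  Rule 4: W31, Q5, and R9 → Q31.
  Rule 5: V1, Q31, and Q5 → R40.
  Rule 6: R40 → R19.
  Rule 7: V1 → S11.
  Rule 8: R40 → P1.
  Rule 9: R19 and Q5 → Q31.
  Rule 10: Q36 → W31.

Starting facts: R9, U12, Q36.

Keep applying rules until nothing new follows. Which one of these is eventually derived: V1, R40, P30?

Q36 holds, so W31 follows (Rule 10).
U12 and W31 hold, so Q5 follows (Rule 1).
W31, Q5, and R9 hold, so Q31 follows (Rule 4).
From Q5 and Q31, Rule 2 gives P30.
R40 would need V1, Q31, and Q5 (Rule 5), but V1 is never established. No rule produces V1, and it is not given.

P30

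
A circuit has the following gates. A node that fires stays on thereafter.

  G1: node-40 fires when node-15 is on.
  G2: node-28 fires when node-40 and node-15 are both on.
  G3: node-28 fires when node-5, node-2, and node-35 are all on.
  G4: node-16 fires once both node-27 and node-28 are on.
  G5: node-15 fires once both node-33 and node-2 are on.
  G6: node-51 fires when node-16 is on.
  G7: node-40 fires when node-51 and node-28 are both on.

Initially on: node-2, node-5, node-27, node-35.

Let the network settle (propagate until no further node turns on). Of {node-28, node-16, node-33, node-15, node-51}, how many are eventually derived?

3

node-5, node-2, and node-35 are on, so node-28 fires (G3).
node-27 and node-28 are on, so node-16 fires (G4).
G6: node-16 on → node-51 on.
node-28: reached.
node-16: reached.
No rule produces node-33, and it is not given.
node-15 would need node-33 and node-2 (G5), but node-33 never turns on.
node-51: reached.
Reached: node-28, node-16, and node-51 — 3 of the 5.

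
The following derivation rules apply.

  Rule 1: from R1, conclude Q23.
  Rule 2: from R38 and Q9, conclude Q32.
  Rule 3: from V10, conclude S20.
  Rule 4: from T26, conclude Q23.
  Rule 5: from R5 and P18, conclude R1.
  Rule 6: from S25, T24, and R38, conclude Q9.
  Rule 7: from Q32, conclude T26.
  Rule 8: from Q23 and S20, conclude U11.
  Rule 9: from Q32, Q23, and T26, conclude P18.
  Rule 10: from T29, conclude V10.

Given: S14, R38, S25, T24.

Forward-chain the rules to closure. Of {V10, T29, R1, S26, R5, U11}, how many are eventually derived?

0

V10 would need T29 (Rule 10), but T29 is never established.
No rule produces T29, and it is not given.
R1 would need R5 and P18 (Rule 5), but R5 is never established.
No rule produces S26, and it is not given.
No rule produces R5, and it is not given.
U11 would need Q23 and S20 (Rule 8), but S20 is never established.
None of the 6 are reached.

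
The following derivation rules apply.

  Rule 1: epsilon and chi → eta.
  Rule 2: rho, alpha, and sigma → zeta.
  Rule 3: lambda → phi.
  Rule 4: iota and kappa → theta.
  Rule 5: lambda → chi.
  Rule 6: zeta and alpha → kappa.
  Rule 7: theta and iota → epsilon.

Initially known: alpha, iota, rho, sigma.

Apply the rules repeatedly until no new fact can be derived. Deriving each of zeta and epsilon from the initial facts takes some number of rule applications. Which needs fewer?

zeta: From rho, alpha, and sigma, Rule 2 gives zeta. [1 rule application]
epsilon: From rho, alpha, and sigma, Rule 2 gives zeta. From zeta and alpha, Rule 6 gives kappa. iota and kappa hold, so theta follows (Rule 4). From theta and iota, Rule 7 gives epsilon. [4 rule applications]
zeta needs fewer.

zeta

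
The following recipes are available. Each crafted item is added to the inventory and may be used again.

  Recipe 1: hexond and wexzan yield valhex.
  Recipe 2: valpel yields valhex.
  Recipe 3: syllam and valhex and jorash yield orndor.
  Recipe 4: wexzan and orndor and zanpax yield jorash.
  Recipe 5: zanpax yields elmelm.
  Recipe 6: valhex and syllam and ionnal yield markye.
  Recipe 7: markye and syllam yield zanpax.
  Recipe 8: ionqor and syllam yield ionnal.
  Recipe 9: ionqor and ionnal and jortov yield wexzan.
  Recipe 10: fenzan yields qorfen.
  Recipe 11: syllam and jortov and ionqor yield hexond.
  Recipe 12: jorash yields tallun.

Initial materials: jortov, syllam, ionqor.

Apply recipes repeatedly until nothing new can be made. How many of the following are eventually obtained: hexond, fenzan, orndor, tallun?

1

syllam and jortov and ionqor → hexond (Recipe 11).
hexond: reached.
No rule produces fenzan, and it is not given.
orndor would need syllam, valhex, and jorash (Recipe 3), but jorash is never obtained.
tallun would need jorash (Recipe 12), but jorash is never obtained.
Reached: hexond — 1 of the 4.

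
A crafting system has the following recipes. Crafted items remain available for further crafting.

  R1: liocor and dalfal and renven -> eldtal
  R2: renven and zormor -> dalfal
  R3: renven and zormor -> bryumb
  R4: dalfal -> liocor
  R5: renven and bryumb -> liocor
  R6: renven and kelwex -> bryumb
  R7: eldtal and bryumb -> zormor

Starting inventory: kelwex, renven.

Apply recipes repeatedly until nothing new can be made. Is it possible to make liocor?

Using R6, renven and kelwex make bryumb.
Using R5, renven and bryumb make liocor.

Yes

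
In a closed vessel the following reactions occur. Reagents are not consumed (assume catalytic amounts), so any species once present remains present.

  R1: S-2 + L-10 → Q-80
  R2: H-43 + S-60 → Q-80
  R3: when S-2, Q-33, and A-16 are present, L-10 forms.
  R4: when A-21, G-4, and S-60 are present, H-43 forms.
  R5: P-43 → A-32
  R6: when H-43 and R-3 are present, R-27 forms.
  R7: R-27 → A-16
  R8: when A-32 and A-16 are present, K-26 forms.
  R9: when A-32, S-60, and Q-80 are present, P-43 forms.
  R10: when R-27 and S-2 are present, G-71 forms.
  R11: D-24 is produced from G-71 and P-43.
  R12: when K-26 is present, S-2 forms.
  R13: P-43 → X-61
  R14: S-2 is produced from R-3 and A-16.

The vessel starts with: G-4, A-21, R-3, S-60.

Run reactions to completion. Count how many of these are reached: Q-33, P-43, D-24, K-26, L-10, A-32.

No rule produces Q-33, and it is not given.
P-43 would need A-32, S-60, and Q-80 (R9), but A-32 never forms.
D-24 would need G-71 and P-43 (R11), but P-43 never forms.
K-26 would need A-32 and A-16 (R8), but A-32 never forms.
L-10 would need S-2, Q-33, and A-16 (R3), but Q-33 never forms.
A-32 would need P-43 (R5), but P-43 never forms.
None of the 6 are reached.

0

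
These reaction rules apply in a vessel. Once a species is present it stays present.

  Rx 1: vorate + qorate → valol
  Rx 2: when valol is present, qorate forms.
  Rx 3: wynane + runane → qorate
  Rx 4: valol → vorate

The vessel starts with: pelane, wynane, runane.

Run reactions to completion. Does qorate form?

Yes

wynane and runane present → qorate forms (Rx 3).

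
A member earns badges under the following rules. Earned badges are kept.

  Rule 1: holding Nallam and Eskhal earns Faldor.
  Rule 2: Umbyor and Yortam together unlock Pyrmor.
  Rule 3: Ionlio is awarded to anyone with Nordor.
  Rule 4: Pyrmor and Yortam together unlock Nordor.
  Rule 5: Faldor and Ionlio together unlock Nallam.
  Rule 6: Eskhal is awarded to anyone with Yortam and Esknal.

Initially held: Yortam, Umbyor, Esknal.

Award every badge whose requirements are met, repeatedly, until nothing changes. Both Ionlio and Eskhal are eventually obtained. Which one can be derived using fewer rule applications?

Eskhal

Eskhal: With Yortam and Esknal, Eskhal is earned (Rule 6). [1 rule application]
Ionlio: With Umbyor and Yortam, Pyrmor is earned (Rule 2). With Pyrmor and Yortam, Nordor is earned (Rule 4). With Nordor, Ionlio is earned (Rule 3). [3 rule applications]
Eskhal needs fewer.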